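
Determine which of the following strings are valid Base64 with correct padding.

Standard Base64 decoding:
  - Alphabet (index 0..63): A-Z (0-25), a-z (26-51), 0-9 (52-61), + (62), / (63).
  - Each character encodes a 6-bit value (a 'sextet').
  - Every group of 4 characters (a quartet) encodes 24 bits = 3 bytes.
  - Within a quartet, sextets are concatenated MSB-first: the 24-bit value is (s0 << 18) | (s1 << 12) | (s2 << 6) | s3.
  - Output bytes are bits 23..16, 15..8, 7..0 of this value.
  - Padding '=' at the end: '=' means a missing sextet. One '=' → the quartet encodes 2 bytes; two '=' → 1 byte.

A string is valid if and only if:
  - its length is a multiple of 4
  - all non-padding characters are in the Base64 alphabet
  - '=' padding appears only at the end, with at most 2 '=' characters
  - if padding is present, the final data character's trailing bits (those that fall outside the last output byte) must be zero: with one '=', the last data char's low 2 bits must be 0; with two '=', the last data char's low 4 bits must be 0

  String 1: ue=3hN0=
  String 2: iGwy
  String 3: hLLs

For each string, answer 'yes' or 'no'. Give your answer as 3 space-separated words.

String 1: 'ue=3hN0=' → invalid (bad char(s): ['=']; '=' in middle)
String 2: 'iGwy' → valid
String 3: 'hLLs' → valid

Answer: no yes yes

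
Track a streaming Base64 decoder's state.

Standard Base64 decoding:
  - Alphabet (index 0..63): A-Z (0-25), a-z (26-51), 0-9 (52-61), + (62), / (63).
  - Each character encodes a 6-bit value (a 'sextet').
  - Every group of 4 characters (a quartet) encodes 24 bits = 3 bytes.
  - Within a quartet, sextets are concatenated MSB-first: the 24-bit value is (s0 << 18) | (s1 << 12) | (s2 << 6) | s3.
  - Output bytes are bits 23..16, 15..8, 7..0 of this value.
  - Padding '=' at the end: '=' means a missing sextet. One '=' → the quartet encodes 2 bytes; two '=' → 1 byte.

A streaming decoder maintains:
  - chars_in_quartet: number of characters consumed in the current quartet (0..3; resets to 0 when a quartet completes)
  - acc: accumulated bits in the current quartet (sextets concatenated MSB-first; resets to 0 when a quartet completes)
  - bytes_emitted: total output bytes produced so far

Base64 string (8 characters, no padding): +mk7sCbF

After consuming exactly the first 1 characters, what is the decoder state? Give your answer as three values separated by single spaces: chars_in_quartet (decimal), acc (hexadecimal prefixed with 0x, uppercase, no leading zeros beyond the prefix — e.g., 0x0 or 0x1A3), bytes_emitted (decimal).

Answer: 1 0x3E 0

Derivation:
After char 0 ('+'=62): chars_in_quartet=1 acc=0x3E bytes_emitted=0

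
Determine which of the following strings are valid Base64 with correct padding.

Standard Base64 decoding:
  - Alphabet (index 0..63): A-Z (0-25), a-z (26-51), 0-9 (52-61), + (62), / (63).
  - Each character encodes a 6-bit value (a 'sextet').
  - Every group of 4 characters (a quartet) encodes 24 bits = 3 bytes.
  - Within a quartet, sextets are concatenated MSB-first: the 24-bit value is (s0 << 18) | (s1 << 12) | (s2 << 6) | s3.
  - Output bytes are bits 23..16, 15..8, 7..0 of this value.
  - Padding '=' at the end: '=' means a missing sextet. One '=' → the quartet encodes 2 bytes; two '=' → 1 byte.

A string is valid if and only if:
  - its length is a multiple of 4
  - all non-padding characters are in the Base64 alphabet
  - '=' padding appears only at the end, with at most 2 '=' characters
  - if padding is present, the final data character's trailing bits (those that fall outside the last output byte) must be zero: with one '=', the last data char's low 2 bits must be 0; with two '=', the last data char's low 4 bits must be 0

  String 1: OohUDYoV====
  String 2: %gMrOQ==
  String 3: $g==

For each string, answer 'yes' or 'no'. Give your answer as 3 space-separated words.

Answer: no no no

Derivation:
String 1: 'OohUDYoV====' → invalid (4 pad chars (max 2))
String 2: '%gMrOQ==' → invalid (bad char(s): ['%'])
String 3: '$g==' → invalid (bad char(s): ['$'])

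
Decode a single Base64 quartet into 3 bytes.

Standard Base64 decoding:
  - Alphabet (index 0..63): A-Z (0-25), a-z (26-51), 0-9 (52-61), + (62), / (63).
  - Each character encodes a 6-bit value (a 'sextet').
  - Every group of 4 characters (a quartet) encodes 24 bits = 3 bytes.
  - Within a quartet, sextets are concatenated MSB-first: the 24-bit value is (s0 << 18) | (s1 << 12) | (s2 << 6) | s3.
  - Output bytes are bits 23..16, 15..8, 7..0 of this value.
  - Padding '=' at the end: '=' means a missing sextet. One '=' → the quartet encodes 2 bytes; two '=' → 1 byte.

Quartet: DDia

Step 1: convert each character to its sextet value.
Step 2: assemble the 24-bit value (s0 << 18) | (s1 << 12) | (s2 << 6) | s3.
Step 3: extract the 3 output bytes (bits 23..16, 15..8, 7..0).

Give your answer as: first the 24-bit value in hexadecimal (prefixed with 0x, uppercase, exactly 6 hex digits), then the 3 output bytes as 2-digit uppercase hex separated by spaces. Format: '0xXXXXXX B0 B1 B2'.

Sextets: D=3, D=3, i=34, a=26
24-bit: (3<<18) | (3<<12) | (34<<6) | 26
      = 0x0C0000 | 0x003000 | 0x000880 | 0x00001A
      = 0x0C389A
Bytes: (v>>16)&0xFF=0C, (v>>8)&0xFF=38, v&0xFF=9A

Answer: 0x0C389A 0C 38 9A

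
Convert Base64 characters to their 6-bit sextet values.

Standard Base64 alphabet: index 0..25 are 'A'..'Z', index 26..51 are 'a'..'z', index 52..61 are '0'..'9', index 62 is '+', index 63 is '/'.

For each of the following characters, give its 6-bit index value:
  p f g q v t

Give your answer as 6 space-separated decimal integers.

Answer: 41 31 32 42 47 45

Derivation:
'p': a..z range, 26 + ord('p') − ord('a') = 41
'f': a..z range, 26 + ord('f') − ord('a') = 31
'g': a..z range, 26 + ord('g') − ord('a') = 32
'q': a..z range, 26 + ord('q') − ord('a') = 42
'v': a..z range, 26 + ord('v') − ord('a') = 47
't': a..z range, 26 + ord('t') − ord('a') = 45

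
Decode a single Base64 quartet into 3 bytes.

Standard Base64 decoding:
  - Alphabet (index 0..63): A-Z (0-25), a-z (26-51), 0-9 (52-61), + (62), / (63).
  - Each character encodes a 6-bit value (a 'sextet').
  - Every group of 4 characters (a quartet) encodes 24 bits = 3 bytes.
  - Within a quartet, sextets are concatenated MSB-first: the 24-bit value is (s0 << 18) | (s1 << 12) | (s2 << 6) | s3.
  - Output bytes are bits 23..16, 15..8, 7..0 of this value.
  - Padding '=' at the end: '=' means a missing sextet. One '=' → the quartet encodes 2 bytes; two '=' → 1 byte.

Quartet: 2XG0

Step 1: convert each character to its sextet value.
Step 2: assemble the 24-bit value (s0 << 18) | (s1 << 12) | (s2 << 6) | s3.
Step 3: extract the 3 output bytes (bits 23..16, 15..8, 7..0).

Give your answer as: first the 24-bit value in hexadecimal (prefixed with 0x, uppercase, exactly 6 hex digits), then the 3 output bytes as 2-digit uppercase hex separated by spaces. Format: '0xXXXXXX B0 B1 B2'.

Sextets: 2=54, X=23, G=6, 0=52
24-bit: (54<<18) | (23<<12) | (6<<6) | 52
      = 0xD80000 | 0x017000 | 0x000180 | 0x000034
      = 0xD971B4
Bytes: (v>>16)&0xFF=D9, (v>>8)&0xFF=71, v&0xFF=B4

Answer: 0xD971B4 D9 71 B4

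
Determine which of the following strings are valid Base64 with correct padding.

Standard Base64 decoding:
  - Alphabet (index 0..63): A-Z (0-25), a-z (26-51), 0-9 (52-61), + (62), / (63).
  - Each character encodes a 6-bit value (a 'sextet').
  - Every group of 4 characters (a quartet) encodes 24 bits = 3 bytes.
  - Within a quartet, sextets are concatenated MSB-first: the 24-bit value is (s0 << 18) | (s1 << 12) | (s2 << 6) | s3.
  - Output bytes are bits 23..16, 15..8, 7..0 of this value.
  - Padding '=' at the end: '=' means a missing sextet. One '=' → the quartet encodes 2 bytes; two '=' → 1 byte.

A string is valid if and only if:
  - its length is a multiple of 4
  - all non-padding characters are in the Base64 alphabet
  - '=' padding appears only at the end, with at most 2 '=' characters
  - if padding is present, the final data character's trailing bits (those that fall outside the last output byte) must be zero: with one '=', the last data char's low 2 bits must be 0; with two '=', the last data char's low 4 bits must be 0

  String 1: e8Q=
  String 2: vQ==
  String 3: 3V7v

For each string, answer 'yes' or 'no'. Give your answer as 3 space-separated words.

Answer: yes yes yes

Derivation:
String 1: 'e8Q=' → valid
String 2: 'vQ==' → valid
String 3: '3V7v' → valid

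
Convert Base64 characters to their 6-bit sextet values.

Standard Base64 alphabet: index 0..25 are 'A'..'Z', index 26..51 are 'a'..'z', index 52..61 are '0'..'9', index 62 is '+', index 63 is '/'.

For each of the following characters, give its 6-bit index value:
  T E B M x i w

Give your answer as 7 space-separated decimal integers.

'T': A..Z range, ord('T') − ord('A') = 19
'E': A..Z range, ord('E') − ord('A') = 4
'B': A..Z range, ord('B') − ord('A') = 1
'M': A..Z range, ord('M') − ord('A') = 12
'x': a..z range, 26 + ord('x') − ord('a') = 49
'i': a..z range, 26 + ord('i') − ord('a') = 34
'w': a..z range, 26 + ord('w') − ord('a') = 48

Answer: 19 4 1 12 49 34 48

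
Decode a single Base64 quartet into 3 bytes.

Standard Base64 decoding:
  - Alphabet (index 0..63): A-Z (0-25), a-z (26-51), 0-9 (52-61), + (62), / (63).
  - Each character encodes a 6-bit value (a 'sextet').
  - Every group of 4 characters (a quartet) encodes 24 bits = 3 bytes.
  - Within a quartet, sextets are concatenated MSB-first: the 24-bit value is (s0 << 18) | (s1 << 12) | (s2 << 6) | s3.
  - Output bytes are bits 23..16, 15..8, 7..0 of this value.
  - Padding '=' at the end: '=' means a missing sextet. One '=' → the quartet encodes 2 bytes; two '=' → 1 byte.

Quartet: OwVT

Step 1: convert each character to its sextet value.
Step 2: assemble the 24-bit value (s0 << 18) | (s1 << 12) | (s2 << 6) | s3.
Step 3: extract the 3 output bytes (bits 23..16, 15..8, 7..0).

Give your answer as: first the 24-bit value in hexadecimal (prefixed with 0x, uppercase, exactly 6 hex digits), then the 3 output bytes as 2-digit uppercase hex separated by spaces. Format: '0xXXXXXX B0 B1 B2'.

Answer: 0x3B0553 3B 05 53

Derivation:
Sextets: O=14, w=48, V=21, T=19
24-bit: (14<<18) | (48<<12) | (21<<6) | 19
      = 0x380000 | 0x030000 | 0x000540 | 0x000013
      = 0x3B0553
Bytes: (v>>16)&0xFF=3B, (v>>8)&0xFF=05, v&0xFF=53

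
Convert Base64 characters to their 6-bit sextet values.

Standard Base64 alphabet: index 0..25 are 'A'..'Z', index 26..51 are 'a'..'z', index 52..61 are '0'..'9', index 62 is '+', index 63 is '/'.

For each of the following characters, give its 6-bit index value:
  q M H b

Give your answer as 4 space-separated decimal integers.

Answer: 42 12 7 27

Derivation:
'q': a..z range, 26 + ord('q') − ord('a') = 42
'M': A..Z range, ord('M') − ord('A') = 12
'H': A..Z range, ord('H') − ord('A') = 7
'b': a..z range, 26 + ord('b') − ord('a') = 27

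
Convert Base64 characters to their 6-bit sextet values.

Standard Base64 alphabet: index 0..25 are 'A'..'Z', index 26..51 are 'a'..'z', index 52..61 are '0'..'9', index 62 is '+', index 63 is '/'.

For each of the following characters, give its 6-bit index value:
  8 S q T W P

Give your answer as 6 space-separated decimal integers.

Answer: 60 18 42 19 22 15

Derivation:
'8': 0..9 range, 52 + ord('8') − ord('0') = 60
'S': A..Z range, ord('S') − ord('A') = 18
'q': a..z range, 26 + ord('q') − ord('a') = 42
'T': A..Z range, ord('T') − ord('A') = 19
'W': A..Z range, ord('W') − ord('A') = 22
'P': A..Z range, ord('P') − ord('A') = 15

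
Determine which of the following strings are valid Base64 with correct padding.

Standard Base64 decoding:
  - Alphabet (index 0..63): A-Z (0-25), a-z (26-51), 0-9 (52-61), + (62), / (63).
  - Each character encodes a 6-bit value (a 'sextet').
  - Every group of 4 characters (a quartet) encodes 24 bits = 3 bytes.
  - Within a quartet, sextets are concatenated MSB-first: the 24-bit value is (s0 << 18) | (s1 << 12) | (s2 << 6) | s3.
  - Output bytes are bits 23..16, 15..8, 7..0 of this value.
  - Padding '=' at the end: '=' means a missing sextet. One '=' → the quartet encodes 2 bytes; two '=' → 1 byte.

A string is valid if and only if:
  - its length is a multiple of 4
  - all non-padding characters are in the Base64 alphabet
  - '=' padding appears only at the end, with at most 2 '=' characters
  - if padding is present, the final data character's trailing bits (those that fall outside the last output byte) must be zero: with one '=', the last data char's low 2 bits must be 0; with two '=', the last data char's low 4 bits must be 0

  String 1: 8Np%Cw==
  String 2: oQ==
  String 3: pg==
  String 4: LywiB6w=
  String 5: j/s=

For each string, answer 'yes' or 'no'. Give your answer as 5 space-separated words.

String 1: '8Np%Cw==' → invalid (bad char(s): ['%'])
String 2: 'oQ==' → valid
String 3: 'pg==' → valid
String 4: 'LywiB6w=' → valid
String 5: 'j/s=' → valid

Answer: no yes yes yes yes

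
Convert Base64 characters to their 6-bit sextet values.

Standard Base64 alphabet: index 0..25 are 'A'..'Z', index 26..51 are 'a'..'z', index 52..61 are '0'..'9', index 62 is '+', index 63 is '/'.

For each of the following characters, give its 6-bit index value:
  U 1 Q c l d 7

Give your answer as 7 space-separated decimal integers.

Answer: 20 53 16 28 37 29 59

Derivation:
'U': A..Z range, ord('U') − ord('A') = 20
'1': 0..9 range, 52 + ord('1') − ord('0') = 53
'Q': A..Z range, ord('Q') − ord('A') = 16
'c': a..z range, 26 + ord('c') − ord('a') = 28
'l': a..z range, 26 + ord('l') − ord('a') = 37
'd': a..z range, 26 + ord('d') − ord('a') = 29
'7': 0..9 range, 52 + ord('7') − ord('0') = 59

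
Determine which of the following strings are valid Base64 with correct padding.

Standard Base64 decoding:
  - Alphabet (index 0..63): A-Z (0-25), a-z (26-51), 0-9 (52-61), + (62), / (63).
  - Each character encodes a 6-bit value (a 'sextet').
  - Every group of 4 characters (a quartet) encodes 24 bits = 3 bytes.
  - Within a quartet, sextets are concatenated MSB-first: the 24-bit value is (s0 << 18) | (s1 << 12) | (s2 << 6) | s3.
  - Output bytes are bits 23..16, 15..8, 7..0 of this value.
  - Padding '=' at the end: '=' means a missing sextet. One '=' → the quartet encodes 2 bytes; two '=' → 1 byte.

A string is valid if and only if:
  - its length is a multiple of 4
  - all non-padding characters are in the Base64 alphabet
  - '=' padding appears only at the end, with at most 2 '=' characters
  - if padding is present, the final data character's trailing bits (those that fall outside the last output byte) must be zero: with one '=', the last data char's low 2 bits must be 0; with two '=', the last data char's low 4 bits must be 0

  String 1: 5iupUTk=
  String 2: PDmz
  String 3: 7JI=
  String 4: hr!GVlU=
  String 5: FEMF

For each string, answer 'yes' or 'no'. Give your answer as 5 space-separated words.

Answer: yes yes yes no yes

Derivation:
String 1: '5iupUTk=' → valid
String 2: 'PDmz' → valid
String 3: '7JI=' → valid
String 4: 'hr!GVlU=' → invalid (bad char(s): ['!'])
String 5: 'FEMF' → valid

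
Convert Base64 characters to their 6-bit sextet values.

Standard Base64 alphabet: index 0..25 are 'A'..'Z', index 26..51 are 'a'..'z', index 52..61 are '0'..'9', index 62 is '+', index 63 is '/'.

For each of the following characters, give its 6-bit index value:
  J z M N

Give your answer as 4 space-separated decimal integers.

'J': A..Z range, ord('J') − ord('A') = 9
'z': a..z range, 26 + ord('z') − ord('a') = 51
'M': A..Z range, ord('M') − ord('A') = 12
'N': A..Z range, ord('N') − ord('A') = 13

Answer: 9 51 12 13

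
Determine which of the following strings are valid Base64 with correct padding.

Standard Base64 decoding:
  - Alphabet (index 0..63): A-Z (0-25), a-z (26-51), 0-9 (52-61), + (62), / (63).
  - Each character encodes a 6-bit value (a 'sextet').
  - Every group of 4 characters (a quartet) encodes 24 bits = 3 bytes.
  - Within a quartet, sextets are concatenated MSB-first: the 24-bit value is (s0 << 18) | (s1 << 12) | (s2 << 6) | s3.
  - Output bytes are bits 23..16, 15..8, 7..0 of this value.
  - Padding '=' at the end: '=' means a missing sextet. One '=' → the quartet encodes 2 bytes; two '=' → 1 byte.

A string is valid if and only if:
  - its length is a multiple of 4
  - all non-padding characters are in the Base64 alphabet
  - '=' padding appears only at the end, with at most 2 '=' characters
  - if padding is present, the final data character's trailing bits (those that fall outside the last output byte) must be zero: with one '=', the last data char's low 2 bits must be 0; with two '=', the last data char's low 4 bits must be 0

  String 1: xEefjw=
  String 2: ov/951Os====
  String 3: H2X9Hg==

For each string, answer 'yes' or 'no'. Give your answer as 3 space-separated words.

String 1: 'xEefjw=' → invalid (len=7 not mult of 4)
String 2: 'ov/951Os====' → invalid (4 pad chars (max 2))
String 3: 'H2X9Hg==' → valid

Answer: no no yes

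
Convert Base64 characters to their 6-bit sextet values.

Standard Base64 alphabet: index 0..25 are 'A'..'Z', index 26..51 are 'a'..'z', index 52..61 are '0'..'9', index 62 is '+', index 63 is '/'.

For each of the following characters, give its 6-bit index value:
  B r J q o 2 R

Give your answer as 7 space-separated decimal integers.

'B': A..Z range, ord('B') − ord('A') = 1
'r': a..z range, 26 + ord('r') − ord('a') = 43
'J': A..Z range, ord('J') − ord('A') = 9
'q': a..z range, 26 + ord('q') − ord('a') = 42
'o': a..z range, 26 + ord('o') − ord('a') = 40
'2': 0..9 range, 52 + ord('2') − ord('0') = 54
'R': A..Z range, ord('R') − ord('A') = 17

Answer: 1 43 9 42 40 54 17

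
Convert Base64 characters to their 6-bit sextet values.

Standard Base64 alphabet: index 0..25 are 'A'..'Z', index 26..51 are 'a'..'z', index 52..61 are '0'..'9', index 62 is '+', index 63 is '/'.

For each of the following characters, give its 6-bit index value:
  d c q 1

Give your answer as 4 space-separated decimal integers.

Answer: 29 28 42 53

Derivation:
'd': a..z range, 26 + ord('d') − ord('a') = 29
'c': a..z range, 26 + ord('c') − ord('a') = 28
'q': a..z range, 26 + ord('q') − ord('a') = 42
'1': 0..9 range, 52 + ord('1') − ord('0') = 53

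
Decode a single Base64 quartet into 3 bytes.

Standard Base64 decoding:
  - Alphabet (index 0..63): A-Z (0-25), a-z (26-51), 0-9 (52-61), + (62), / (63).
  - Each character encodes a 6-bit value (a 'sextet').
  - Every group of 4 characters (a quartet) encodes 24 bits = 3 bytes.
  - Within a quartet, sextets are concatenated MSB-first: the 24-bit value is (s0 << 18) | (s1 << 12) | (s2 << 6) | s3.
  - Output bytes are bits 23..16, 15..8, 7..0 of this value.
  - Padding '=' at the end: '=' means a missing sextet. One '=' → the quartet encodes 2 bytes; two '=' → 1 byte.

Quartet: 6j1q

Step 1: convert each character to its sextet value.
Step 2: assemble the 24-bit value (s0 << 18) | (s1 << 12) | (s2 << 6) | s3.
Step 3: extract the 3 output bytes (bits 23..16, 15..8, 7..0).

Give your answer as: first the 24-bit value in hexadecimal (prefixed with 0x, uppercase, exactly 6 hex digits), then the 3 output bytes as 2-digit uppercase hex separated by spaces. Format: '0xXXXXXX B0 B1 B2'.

Sextets: 6=58, j=35, 1=53, q=42
24-bit: (58<<18) | (35<<12) | (53<<6) | 42
      = 0xE80000 | 0x023000 | 0x000D40 | 0x00002A
      = 0xEA3D6A
Bytes: (v>>16)&0xFF=EA, (v>>8)&0xFF=3D, v&0xFF=6A

Answer: 0xEA3D6A EA 3D 6A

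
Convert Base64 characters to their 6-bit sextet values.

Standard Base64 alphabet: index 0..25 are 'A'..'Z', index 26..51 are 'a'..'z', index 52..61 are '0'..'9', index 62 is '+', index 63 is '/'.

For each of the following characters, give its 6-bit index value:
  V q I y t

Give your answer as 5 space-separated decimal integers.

'V': A..Z range, ord('V') − ord('A') = 21
'q': a..z range, 26 + ord('q') − ord('a') = 42
'I': A..Z range, ord('I') − ord('A') = 8
'y': a..z range, 26 + ord('y') − ord('a') = 50
't': a..z range, 26 + ord('t') − ord('a') = 45

Answer: 21 42 8 50 45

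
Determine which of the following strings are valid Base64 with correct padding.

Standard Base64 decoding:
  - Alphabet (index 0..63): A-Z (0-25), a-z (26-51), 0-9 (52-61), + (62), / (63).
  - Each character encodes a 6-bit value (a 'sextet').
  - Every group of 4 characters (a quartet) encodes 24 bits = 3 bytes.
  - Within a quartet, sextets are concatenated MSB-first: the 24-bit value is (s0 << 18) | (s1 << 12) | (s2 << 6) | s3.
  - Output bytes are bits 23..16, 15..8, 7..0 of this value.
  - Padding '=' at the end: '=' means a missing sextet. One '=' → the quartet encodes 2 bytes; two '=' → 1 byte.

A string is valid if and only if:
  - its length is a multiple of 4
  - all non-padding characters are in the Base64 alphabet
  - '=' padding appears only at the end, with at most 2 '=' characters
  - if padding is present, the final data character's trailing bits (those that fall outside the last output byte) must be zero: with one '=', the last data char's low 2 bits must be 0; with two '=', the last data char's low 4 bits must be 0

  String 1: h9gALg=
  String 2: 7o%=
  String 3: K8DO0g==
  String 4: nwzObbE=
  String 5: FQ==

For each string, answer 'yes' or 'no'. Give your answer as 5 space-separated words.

String 1: 'h9gALg=' → invalid (len=7 not mult of 4)
String 2: '7o%=' → invalid (bad char(s): ['%'])
String 3: 'K8DO0g==' → valid
String 4: 'nwzObbE=' → valid
String 5: 'FQ==' → valid

Answer: no no yes yes yes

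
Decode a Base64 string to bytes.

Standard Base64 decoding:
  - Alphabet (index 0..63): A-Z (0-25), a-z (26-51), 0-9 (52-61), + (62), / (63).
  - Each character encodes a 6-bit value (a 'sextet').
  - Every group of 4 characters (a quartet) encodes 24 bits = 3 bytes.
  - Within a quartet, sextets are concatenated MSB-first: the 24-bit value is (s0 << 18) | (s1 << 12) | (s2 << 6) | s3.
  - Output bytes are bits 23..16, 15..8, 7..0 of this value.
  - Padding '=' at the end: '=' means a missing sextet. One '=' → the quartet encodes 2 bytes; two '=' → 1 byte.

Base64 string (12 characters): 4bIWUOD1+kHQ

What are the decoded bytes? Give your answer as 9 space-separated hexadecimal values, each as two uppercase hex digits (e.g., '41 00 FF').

Answer: E1 B2 16 50 E0 F5 FA 41 D0

Derivation:
After char 0 ('4'=56): chars_in_quartet=1 acc=0x38 bytes_emitted=0
After char 1 ('b'=27): chars_in_quartet=2 acc=0xE1B bytes_emitted=0
After char 2 ('I'=8): chars_in_quartet=3 acc=0x386C8 bytes_emitted=0
After char 3 ('W'=22): chars_in_quartet=4 acc=0xE1B216 -> emit E1 B2 16, reset; bytes_emitted=3
After char 4 ('U'=20): chars_in_quartet=1 acc=0x14 bytes_emitted=3
After char 5 ('O'=14): chars_in_quartet=2 acc=0x50E bytes_emitted=3
After char 6 ('D'=3): chars_in_quartet=3 acc=0x14383 bytes_emitted=3
After char 7 ('1'=53): chars_in_quartet=4 acc=0x50E0F5 -> emit 50 E0 F5, reset; bytes_emitted=6
After char 8 ('+'=62): chars_in_quartet=1 acc=0x3E bytes_emitted=6
After char 9 ('k'=36): chars_in_quartet=2 acc=0xFA4 bytes_emitted=6
After char 10 ('H'=7): chars_in_quartet=3 acc=0x3E907 bytes_emitted=6
After char 11 ('Q'=16): chars_in_quartet=4 acc=0xFA41D0 -> emit FA 41 D0, reset; bytes_emitted=9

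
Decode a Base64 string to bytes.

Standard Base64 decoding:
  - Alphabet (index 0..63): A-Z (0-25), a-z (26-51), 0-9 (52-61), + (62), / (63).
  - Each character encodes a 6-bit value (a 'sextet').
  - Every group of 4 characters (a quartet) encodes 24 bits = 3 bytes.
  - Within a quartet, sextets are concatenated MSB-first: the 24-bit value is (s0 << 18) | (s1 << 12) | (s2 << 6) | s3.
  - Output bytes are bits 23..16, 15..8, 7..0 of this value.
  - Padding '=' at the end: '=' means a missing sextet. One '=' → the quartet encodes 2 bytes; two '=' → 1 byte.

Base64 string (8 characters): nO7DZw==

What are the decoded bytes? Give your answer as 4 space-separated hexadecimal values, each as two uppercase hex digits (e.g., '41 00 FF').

After char 0 ('n'=39): chars_in_quartet=1 acc=0x27 bytes_emitted=0
After char 1 ('O'=14): chars_in_quartet=2 acc=0x9CE bytes_emitted=0
After char 2 ('7'=59): chars_in_quartet=3 acc=0x273BB bytes_emitted=0
After char 3 ('D'=3): chars_in_quartet=4 acc=0x9CEEC3 -> emit 9C EE C3, reset; bytes_emitted=3
After char 4 ('Z'=25): chars_in_quartet=1 acc=0x19 bytes_emitted=3
After char 5 ('w'=48): chars_in_quartet=2 acc=0x670 bytes_emitted=3
Padding '==': partial quartet acc=0x670 -> emit 67; bytes_emitted=4

Answer: 9C EE C3 67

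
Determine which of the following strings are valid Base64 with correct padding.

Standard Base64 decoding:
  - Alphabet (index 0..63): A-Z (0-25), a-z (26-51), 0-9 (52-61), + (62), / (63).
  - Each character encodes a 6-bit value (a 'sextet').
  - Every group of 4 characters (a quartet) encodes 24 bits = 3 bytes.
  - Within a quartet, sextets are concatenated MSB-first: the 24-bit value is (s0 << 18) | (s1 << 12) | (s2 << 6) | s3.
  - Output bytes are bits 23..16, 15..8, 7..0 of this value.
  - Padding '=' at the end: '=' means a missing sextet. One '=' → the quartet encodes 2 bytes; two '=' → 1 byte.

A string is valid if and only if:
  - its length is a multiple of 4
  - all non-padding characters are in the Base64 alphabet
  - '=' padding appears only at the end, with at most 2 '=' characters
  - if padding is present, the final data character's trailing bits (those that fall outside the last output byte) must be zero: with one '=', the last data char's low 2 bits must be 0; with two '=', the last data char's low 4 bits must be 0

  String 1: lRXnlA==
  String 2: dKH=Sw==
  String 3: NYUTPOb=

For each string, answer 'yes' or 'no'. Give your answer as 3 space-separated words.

String 1: 'lRXnlA==' → valid
String 2: 'dKH=Sw==' → invalid (bad char(s): ['=']; '=' in middle)
String 3: 'NYUTPOb=' → invalid (bad trailing bits)

Answer: yes no no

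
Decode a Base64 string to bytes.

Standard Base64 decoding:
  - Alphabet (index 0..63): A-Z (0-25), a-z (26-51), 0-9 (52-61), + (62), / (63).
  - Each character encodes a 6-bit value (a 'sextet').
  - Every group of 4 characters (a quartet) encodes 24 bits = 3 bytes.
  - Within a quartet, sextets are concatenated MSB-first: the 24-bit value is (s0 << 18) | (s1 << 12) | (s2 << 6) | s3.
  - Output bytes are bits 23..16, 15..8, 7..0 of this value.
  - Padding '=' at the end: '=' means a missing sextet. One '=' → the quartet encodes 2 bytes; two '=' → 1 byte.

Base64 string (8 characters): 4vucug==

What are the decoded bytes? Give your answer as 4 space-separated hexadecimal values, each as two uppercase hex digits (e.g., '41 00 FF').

After char 0 ('4'=56): chars_in_quartet=1 acc=0x38 bytes_emitted=0
After char 1 ('v'=47): chars_in_quartet=2 acc=0xE2F bytes_emitted=0
After char 2 ('u'=46): chars_in_quartet=3 acc=0x38BEE bytes_emitted=0
After char 3 ('c'=28): chars_in_quartet=4 acc=0xE2FB9C -> emit E2 FB 9C, reset; bytes_emitted=3
After char 4 ('u'=46): chars_in_quartet=1 acc=0x2E bytes_emitted=3
After char 5 ('g'=32): chars_in_quartet=2 acc=0xBA0 bytes_emitted=3
Padding '==': partial quartet acc=0xBA0 -> emit BA; bytes_emitted=4

Answer: E2 FB 9C BA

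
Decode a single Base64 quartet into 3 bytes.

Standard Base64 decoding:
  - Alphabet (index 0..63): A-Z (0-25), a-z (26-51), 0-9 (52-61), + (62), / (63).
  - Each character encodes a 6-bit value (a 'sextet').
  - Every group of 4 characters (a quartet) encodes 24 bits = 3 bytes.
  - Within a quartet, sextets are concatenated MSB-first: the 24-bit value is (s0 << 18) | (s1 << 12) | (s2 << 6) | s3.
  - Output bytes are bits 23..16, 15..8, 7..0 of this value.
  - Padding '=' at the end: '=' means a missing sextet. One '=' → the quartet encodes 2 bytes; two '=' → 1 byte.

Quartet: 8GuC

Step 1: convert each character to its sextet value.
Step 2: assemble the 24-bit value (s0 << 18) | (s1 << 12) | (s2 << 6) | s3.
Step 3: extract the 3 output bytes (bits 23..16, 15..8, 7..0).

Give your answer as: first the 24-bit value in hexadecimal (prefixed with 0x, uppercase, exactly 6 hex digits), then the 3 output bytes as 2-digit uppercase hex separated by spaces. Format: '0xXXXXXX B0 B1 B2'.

Sextets: 8=60, G=6, u=46, C=2
24-bit: (60<<18) | (6<<12) | (46<<6) | 2
      = 0xF00000 | 0x006000 | 0x000B80 | 0x000002
      = 0xF06B82
Bytes: (v>>16)&0xFF=F0, (v>>8)&0xFF=6B, v&0xFF=82

Answer: 0xF06B82 F0 6B 82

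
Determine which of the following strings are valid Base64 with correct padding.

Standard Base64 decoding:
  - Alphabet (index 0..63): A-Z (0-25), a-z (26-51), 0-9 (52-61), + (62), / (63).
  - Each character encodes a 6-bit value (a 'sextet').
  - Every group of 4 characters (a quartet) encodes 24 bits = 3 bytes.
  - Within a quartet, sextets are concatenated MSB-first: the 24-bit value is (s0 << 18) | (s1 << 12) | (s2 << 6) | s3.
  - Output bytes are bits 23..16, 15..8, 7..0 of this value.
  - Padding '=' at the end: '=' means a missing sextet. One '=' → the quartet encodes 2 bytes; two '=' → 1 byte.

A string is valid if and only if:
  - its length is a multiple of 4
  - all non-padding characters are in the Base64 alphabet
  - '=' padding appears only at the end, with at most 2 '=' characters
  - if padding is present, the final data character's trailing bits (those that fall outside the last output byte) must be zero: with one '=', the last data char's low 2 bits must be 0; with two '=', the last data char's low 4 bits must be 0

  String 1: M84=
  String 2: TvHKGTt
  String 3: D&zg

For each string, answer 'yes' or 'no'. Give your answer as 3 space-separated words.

Answer: yes no no

Derivation:
String 1: 'M84=' → valid
String 2: 'TvHKGTt' → invalid (len=7 not mult of 4)
String 3: 'D&zg' → invalid (bad char(s): ['&'])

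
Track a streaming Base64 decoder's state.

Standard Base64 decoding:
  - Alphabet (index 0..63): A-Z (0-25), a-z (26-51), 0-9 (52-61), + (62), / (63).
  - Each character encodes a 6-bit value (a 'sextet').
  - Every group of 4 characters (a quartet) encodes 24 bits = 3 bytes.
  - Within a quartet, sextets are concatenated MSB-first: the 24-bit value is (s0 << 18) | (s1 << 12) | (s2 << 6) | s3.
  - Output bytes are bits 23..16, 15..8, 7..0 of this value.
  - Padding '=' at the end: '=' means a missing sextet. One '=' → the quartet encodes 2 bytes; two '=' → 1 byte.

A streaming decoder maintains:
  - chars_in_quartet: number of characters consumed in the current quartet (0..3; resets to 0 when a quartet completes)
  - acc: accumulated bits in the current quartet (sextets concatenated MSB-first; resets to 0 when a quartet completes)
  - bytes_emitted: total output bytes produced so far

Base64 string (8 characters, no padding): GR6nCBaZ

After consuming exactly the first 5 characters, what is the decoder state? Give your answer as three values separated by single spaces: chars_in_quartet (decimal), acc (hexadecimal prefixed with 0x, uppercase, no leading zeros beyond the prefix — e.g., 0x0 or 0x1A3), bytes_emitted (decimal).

After char 0 ('G'=6): chars_in_quartet=1 acc=0x6 bytes_emitted=0
After char 1 ('R'=17): chars_in_quartet=2 acc=0x191 bytes_emitted=0
After char 2 ('6'=58): chars_in_quartet=3 acc=0x647A bytes_emitted=0
After char 3 ('n'=39): chars_in_quartet=4 acc=0x191EA7 -> emit 19 1E A7, reset; bytes_emitted=3
After char 4 ('C'=2): chars_in_quartet=1 acc=0x2 bytes_emitted=3

Answer: 1 0x2 3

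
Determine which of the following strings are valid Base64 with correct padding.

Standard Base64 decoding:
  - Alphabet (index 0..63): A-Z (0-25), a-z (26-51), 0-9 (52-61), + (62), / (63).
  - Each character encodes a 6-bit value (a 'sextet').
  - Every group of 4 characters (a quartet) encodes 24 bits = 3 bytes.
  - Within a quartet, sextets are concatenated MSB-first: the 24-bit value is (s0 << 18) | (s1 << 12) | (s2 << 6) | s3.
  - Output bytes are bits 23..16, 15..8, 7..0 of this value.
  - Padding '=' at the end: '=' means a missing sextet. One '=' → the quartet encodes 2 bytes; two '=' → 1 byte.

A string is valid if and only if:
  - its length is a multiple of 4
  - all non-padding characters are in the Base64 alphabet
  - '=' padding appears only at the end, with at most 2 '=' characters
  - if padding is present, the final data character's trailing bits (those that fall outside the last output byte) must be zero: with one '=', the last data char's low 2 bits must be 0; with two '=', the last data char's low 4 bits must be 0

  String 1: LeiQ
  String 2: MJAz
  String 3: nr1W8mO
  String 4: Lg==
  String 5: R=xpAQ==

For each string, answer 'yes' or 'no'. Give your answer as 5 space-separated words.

Answer: yes yes no yes no

Derivation:
String 1: 'LeiQ' → valid
String 2: 'MJAz' → valid
String 3: 'nr1W8mO' → invalid (len=7 not mult of 4)
String 4: 'Lg==' → valid
String 5: 'R=xpAQ==' → invalid (bad char(s): ['=']; '=' in middle)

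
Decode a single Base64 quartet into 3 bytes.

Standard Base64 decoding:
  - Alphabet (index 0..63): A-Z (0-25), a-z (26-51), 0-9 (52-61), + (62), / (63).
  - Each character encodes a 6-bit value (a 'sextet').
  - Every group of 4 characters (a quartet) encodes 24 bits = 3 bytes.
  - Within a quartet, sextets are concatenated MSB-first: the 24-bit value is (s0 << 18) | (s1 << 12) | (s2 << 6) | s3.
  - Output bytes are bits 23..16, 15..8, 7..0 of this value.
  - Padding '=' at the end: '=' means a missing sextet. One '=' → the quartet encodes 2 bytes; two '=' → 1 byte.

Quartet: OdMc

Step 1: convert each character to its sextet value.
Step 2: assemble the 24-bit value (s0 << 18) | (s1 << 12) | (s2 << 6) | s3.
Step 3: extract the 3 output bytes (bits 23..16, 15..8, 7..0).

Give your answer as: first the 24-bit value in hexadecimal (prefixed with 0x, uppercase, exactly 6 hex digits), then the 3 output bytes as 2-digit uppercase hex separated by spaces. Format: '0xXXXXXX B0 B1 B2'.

Sextets: O=14, d=29, M=12, c=28
24-bit: (14<<18) | (29<<12) | (12<<6) | 28
      = 0x380000 | 0x01D000 | 0x000300 | 0x00001C
      = 0x39D31C
Bytes: (v>>16)&0xFF=39, (v>>8)&0xFF=D3, v&0xFF=1C

Answer: 0x39D31C 39 D3 1C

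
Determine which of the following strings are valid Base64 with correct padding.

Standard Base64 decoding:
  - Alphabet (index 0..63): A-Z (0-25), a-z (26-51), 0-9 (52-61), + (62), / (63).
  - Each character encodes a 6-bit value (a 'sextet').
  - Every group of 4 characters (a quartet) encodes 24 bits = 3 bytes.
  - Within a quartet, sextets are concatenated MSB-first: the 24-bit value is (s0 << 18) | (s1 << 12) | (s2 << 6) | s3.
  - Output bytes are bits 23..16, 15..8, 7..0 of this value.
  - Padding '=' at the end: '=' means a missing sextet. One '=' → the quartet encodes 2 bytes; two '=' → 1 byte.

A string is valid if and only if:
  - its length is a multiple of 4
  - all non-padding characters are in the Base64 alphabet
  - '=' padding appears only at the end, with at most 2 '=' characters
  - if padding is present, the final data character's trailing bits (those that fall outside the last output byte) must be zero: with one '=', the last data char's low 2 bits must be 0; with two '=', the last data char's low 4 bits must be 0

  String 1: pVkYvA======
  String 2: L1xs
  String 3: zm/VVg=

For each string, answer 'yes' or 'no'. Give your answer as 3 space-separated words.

Answer: no yes no

Derivation:
String 1: 'pVkYvA======' → invalid (6 pad chars (max 2))
String 2: 'L1xs' → valid
String 3: 'zm/VVg=' → invalid (len=7 not mult of 4)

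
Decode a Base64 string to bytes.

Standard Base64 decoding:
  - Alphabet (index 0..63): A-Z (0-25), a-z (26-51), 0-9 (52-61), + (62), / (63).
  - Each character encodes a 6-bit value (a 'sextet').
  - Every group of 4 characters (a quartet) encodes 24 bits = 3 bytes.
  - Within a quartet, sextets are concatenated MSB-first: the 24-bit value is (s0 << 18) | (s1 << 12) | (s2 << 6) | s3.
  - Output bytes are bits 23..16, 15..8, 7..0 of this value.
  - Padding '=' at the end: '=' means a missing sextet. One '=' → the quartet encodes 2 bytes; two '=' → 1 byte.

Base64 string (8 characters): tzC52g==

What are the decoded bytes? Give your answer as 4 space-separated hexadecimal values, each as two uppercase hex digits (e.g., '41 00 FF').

After char 0 ('t'=45): chars_in_quartet=1 acc=0x2D bytes_emitted=0
After char 1 ('z'=51): chars_in_quartet=2 acc=0xB73 bytes_emitted=0
After char 2 ('C'=2): chars_in_quartet=3 acc=0x2DCC2 bytes_emitted=0
After char 3 ('5'=57): chars_in_quartet=4 acc=0xB730B9 -> emit B7 30 B9, reset; bytes_emitted=3
After char 4 ('2'=54): chars_in_quartet=1 acc=0x36 bytes_emitted=3
After char 5 ('g'=32): chars_in_quartet=2 acc=0xDA0 bytes_emitted=3
Padding '==': partial quartet acc=0xDA0 -> emit DA; bytes_emitted=4

Answer: B7 30 B9 DA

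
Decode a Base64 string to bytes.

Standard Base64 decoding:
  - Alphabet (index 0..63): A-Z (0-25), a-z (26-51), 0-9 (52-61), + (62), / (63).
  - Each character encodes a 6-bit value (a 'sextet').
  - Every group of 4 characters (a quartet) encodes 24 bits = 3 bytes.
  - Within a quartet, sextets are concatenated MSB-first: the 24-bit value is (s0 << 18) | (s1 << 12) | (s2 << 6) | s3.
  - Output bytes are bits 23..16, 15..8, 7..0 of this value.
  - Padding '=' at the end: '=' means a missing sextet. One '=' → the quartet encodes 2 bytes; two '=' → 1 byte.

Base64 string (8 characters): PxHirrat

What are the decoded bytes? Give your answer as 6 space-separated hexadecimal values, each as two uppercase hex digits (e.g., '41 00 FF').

Answer: 3F 11 E2 AE B6 AD

Derivation:
After char 0 ('P'=15): chars_in_quartet=1 acc=0xF bytes_emitted=0
After char 1 ('x'=49): chars_in_quartet=2 acc=0x3F1 bytes_emitted=0
After char 2 ('H'=7): chars_in_quartet=3 acc=0xFC47 bytes_emitted=0
After char 3 ('i'=34): chars_in_quartet=4 acc=0x3F11E2 -> emit 3F 11 E2, reset; bytes_emitted=3
After char 4 ('r'=43): chars_in_quartet=1 acc=0x2B bytes_emitted=3
After char 5 ('r'=43): chars_in_quartet=2 acc=0xAEB bytes_emitted=3
After char 6 ('a'=26): chars_in_quartet=3 acc=0x2BADA bytes_emitted=3
After char 7 ('t'=45): chars_in_quartet=4 acc=0xAEB6AD -> emit AE B6 AD, reset; bytes_emitted=6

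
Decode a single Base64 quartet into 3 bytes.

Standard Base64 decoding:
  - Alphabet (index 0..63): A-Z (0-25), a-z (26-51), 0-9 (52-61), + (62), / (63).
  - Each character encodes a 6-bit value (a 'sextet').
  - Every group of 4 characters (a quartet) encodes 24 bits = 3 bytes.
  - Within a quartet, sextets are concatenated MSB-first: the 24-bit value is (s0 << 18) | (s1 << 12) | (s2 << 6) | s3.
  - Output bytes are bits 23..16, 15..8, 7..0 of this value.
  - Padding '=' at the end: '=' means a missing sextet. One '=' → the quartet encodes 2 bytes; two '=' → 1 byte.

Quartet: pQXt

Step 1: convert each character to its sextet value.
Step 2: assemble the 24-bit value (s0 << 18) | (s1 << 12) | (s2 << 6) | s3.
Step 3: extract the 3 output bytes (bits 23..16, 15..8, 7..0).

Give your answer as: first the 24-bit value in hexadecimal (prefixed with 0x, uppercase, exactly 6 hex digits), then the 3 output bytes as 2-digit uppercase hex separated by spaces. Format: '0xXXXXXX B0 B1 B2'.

Answer: 0xA505ED A5 05 ED

Derivation:
Sextets: p=41, Q=16, X=23, t=45
24-bit: (41<<18) | (16<<12) | (23<<6) | 45
      = 0xA40000 | 0x010000 | 0x0005C0 | 0x00002D
      = 0xA505ED
Bytes: (v>>16)&0xFF=A5, (v>>8)&0xFF=05, v&0xFF=ED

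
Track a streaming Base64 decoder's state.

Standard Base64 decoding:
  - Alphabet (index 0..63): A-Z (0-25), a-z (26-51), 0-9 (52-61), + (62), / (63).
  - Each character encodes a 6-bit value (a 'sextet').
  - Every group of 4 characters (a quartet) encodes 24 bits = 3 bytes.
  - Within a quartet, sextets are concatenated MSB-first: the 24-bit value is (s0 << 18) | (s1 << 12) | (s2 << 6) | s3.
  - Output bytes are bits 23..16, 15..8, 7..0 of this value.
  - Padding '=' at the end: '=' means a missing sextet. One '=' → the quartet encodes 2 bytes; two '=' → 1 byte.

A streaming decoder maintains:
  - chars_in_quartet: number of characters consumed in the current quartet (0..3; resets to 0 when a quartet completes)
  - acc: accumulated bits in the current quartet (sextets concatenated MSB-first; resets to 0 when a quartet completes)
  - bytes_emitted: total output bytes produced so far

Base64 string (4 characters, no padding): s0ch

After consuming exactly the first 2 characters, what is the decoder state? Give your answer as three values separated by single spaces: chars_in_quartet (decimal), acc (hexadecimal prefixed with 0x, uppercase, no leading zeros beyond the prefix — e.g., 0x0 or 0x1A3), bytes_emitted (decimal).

After char 0 ('s'=44): chars_in_quartet=1 acc=0x2C bytes_emitted=0
After char 1 ('0'=52): chars_in_quartet=2 acc=0xB34 bytes_emitted=0

Answer: 2 0xB34 0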